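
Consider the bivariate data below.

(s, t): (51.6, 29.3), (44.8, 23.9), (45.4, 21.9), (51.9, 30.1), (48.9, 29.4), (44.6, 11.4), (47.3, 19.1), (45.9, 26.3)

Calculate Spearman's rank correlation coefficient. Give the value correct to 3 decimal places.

0.810

Rank s: 7, 2, 3, 8, 6, 1, 5, 4
Rank t: 6, 4, 3, 8, 7, 1, 2, 5
d = rank(s) − rank(t): 1, -2, 0, 0, -1, 0, 3, -1; Σd² = 16
ρ = 1 − 6Σd² / [n(n²−1)] = 1 − 6×16 / (8×63) = 1 − 96/504 ≈ 0.810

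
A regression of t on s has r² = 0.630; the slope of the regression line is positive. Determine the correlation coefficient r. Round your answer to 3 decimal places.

|r| = √0.630 = 0.794
The association is positive, so r = 0.794.

0.794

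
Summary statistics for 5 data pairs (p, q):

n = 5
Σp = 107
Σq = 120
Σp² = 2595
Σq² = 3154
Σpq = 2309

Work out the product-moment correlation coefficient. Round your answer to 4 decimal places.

-0.8956

r = (nΣpq − ΣpΣq) / √[(nΣp² − (Σp)²)(nΣq² − (Σq)²)]
Numerator: 5×2309 − 107×120 = -1295
Denominator: √[(12975 − 11449)(15770 − 14400)] = √[1526 × 1370] = 1445.8976
r = -1295 / 1445.8976 ≈ -0.8956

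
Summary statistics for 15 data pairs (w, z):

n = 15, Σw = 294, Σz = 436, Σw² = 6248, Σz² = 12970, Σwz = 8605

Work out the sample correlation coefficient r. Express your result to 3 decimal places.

r = (nΣwz − ΣwΣz) / √[(nΣw² − (Σw)²)(nΣz² − (Σz)²)]
Numerator: 15×8605 − 294×436 = 891
Denominator: √[(93720 − 86436)(194550 − 190096)] = √[7284 × 4454] = 5695.8701
r = 891 / 5695.8701 ≈ 0.156

0.156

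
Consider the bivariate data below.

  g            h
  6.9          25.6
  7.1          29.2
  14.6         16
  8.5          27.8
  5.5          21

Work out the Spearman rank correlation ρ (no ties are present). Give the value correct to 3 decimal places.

Rank g: 2, 3, 5, 4, 1
Rank h: 3, 5, 1, 4, 2
d = rank(g) − rank(h): -1, -2, 4, 0, -1; Σd² = 22
ρ = 1 − 6Σd² / [n(n²−1)] = 1 − 6×22 / (5×24) = 1 − 132/120 ≈ -0.100

-0.100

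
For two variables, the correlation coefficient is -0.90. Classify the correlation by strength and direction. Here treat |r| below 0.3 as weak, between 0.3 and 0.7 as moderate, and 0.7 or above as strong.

strong negative

r = -0.90 < 0 so the relationship is negative.
|r| = 0.90, which falls in the strong range.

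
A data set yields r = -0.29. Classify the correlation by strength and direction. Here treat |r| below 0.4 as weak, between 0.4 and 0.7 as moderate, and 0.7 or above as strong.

weak negative

r = -0.29 < 0 so the relationship is negative.
|r| = 0.29, which falls in the weak range.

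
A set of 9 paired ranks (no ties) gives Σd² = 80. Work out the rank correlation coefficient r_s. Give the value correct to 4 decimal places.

0.3333

ρ = 1 − 6Σd² / [n(n²−1)] = 1 − 6×80 / (9×80)
  = 1 − 480/720 = 1 − 0.66667 ≈ 0.3333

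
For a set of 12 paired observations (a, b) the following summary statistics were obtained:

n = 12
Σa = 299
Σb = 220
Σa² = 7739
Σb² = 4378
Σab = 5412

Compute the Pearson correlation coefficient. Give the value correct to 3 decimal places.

r = (nΣab − ΣaΣb) / √[(nΣa² − (Σa)²)(nΣb² − (Σb)²)]
Numerator: 12×5412 − 299×220 = -836
Denominator: √[(92868 − 89401)(52536 − 48400)] = √[3467 × 4136] = 3786.7548
r = -836 / 3786.7548 ≈ -0.221

-0.221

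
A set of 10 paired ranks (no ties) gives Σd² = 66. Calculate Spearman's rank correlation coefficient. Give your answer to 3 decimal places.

0.600

ρ = 1 − 6Σd² / [n(n²−1)] = 1 − 6×66 / (10×99)
  = 1 − 396/990 = 1 − 0.4000 ≈ 0.600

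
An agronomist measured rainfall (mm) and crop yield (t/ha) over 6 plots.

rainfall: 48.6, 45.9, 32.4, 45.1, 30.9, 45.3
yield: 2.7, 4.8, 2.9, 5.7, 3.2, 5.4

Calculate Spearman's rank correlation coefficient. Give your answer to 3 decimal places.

-0.143

Rank rainfall: 6, 5, 2, 3, 1, 4
Rank yield: 1, 4, 2, 6, 3, 5
d = rank(rainfall) − rank(yield): 5, 1, 0, -3, -2, -1; Σd² = 40
ρ = 1 − 6Σd² / [n(n²−1)] = 1 − 6×40 / (6×35) = 1 − 240/210 ≈ -0.143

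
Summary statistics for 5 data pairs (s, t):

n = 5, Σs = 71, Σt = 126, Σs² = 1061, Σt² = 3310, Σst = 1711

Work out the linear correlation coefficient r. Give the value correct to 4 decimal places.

r = (nΣst − ΣsΣt) / √[(nΣs² − (Σs)²)(nΣt² − (Σt)²)]
Numerator: 5×1711 − 71×126 = -391
Denominator: √[(5305 − 5041)(16550 − 15876)] = √[264 × 674] = 421.8246
r = -391 / 421.8246 ≈ -0.9269

-0.9269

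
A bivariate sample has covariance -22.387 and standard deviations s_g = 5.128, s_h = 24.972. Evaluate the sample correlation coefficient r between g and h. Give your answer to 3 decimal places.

-0.175

r = Cov(g,h) / (s_g · s_h) = -22.387 / (5.128 × 24.972)
  = -22.387 / 128.0564 ≈ -0.175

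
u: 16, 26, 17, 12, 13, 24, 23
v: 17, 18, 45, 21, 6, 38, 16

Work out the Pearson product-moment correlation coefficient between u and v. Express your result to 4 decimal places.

n = 7, Σu = 131, Σv = 161, Σu² = 2639, Σv² = 4815, Σuv = 3115
nΣuv − ΣuΣv = 21805 − 21091 = 714
nΣu² − (Σu)² = 18473 − 17161 = 1312; nΣv² − (Σv)² = 33705 − 25921 = 7784
r = 714 / √(1312 × 7784) = 714 / 3195.7171 ≈ 0.2234

0.2234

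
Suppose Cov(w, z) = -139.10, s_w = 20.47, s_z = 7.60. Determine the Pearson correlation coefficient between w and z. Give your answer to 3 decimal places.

-0.894

r = Cov(w,z) / (s_w · s_z) = -139.10 / (20.47 × 7.60)
  = -139.10 / 155.5720 ≈ -0.894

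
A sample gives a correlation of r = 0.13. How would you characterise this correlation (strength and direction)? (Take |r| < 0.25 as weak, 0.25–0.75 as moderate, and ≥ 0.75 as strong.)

r = 0.13 > 0 so the relationship is positive.
|r| = 0.13, which falls in the weak range.

weak positive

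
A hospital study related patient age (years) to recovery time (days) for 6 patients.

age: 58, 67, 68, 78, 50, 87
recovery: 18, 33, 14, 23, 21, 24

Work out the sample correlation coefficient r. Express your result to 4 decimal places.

n = 6, Σx = 408, Σy = 133, Σx² = 28630, Σy² = 3155, Σxy = 9139
nΣxy − ΣxΣy = 54834 − 54264 = 570
nΣx² − (Σx)² = 171780 − 166464 = 5316; nΣy² − (Σy)² = 18930 − 17689 = 1241
r = 570 / √(5316 × 1241) = 570 / 2568.4929 ≈ 0.2219

0.2219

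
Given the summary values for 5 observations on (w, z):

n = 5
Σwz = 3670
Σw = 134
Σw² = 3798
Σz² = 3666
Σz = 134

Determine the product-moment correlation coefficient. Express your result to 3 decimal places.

0.634

r = (nΣwz − ΣwΣz) / √[(nΣw² − (Σw)²)(nΣz² − (Σz)²)]
Numerator: 5×3670 − 134×134 = 394
Denominator: √[(18990 − 17956)(18330 − 17956)] = √[1034 × 374] = 621.8649
r = 394 / 621.8649 ≈ 0.634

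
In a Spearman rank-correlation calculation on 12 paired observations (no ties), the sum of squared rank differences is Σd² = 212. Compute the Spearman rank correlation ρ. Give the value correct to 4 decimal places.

0.2587

ρ = 1 − 6Σd² / [n(n²−1)] = 1 − 6×212 / (12×143)
  = 1 − 1272/1716 = 1 − 0.74126 ≈ 0.2587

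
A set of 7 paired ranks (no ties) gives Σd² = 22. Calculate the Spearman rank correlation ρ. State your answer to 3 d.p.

ρ = 1 − 6Σd² / [n(n²−1)] = 1 − 6×22 / (7×48)
  = 1 − 132/336 = 1 − 0.3929 ≈ 0.607

0.607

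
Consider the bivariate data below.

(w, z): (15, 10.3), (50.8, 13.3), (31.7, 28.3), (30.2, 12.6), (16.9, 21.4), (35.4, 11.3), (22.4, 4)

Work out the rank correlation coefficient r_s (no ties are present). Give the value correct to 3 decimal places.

Rank w: 1, 7, 5, 4, 2, 6, 3
Rank z: 2, 5, 7, 4, 6, 3, 1
d = rank(w) − rank(z): -1, 2, -2, 0, -4, 3, 2; Σd² = 38
ρ = 1 − 6Σd² / [n(n²−1)] = 1 − 6×38 / (7×48) = 1 − 228/336 ≈ 0.321

0.321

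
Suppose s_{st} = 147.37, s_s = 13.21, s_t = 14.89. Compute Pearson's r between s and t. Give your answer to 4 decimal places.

r = Cov(s,t) / (s_s · s_t) = 147.37 / (13.21 × 14.89)
  = 147.37 / 196.6969 ≈ 0.7492

0.7492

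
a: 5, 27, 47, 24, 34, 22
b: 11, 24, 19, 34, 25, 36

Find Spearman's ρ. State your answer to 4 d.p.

Rank a: 1, 4, 6, 3, 5, 2
Rank b: 1, 3, 2, 5, 4, 6
d = rank(a) − rank(b): 0, 1, 4, -2, 1, -4; Σd² = 38
ρ = 1 − 6Σd² / [n(n²−1)] = 1 − 6×38 / (6×35) = 1 − 228/210 ≈ -0.0857

-0.0857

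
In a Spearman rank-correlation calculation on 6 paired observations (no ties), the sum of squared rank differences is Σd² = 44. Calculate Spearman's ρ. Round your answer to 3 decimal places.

ρ = 1 − 6Σd² / [n(n²−1)] = 1 − 6×44 / (6×35)
  = 1 − 264/210 = 1 − 1.2571 ≈ -0.257

-0.257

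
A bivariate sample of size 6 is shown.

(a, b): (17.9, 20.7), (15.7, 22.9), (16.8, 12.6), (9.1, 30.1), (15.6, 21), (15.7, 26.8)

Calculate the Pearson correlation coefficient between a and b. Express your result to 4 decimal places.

-0.7060

n = 6, Σa = 90.8, Σb = 134.1, Σa² = 1421.8, Σb² = 3176.91, Σab = 1964.01
nΣab − ΣaΣb = 11784.06 − 12176.28 = -392.22
nΣa² − (Σa)² = 8530.8 − 8244.64 = 286.16; nΣb² − (Σb)² = 19061.46 − 17982.81 = 1078.65
r = -392.22 / √(286.16 × 1078.65) = -392.22 / 555.5776 ≈ -0.7060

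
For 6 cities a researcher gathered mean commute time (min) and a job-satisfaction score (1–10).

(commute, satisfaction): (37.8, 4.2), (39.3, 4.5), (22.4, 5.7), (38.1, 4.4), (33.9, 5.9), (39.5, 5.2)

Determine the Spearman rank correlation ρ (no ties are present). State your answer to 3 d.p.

Rank commute: 3, 5, 1, 4, 2, 6
Rank satisfaction: 1, 3, 5, 2, 6, 4
d = rank(commute) − rank(satisfaction): 2, 2, -4, 2, -4, 2; Σd² = 48
ρ = 1 − 6Σd² / [n(n²−1)] = 1 − 6×48 / (6×35) = 1 − 288/210 ≈ -0.371

-0.371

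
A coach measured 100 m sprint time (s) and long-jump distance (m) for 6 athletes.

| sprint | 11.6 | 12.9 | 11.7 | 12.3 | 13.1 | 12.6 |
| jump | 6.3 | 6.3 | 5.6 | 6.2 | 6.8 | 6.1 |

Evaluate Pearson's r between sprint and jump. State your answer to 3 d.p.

n = 6, Σx = 74.2, Σy = 37.3, Σx² = 919.52, Σy² = 232.63, Σxy = 462.07
nΣxy − ΣxΣy = 2772.42 − 2767.66 = 4.76
nΣx² − (Σx)² = 5517.12 − 5505.64 = 11.48; nΣy² − (Σy)² = 1395.78 − 1391.29 = 4.49
r = 4.76 / √(11.48 × 4.49) = 4.76 / 7.1795 ≈ 0.663

0.663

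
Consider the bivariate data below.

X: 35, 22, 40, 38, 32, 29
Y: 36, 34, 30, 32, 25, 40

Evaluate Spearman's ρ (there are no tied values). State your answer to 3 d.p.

Rank X: 4, 1, 6, 5, 3, 2
Rank Y: 5, 4, 2, 3, 1, 6
d = rank(X) − rank(Y): -1, -3, 4, 2, 2, -4; Σd² = 50
ρ = 1 − 6Σd² / [n(n²−1)] = 1 − 6×50 / (6×35) = 1 − 300/210 ≈ -0.429

-0.429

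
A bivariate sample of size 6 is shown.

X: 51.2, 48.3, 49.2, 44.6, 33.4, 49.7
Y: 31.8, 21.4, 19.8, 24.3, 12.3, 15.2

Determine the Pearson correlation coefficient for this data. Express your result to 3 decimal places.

n = 6, ΣX = 276.4, ΣY = 124.8, ΣX² = 12949.78, ΣY² = 2834.06, ΣXY = 5885.98
nΣXY − ΣXΣY = 35315.88 − 34494.72 = 821.16
nΣX² − (ΣX)² = 77698.68 − 76396.96 = 1301.72; nΣY² − (ΣY)² = 17004.36 − 15575.04 = 1429.32
r = 821.16 / √(1301.72 × 1429.32) = 821.16 / 1364.0287 ≈ 0.602

0.602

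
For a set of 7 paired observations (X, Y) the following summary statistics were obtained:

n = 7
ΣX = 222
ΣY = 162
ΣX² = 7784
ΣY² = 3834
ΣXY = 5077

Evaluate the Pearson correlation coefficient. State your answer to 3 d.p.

-0.242

r = (nΣXY − ΣXΣY) / √[(nΣX² − (ΣX)²)(nΣY² − (ΣY)²)]
Numerator: 7×5077 − 222×162 = -425
Denominator: √[(54488 − 49284)(26838 − 26244)] = √[5204 × 594] = 1758.1741
r = -425 / 1758.1741 ≈ -0.242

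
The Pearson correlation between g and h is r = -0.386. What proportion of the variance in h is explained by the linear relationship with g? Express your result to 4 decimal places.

r² = (-0.386)² = 0.1490

0.1490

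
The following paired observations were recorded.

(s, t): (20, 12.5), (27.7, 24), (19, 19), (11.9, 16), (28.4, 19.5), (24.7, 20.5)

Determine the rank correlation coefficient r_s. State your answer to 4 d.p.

Rank s: 3, 5, 2, 1, 6, 4
Rank t: 1, 6, 3, 2, 4, 5
d = rank(s) − rank(t): 2, -1, -1, -1, 2, -1; Σd² = 12
ρ = 1 − 6Σd² / [n(n²−1)] = 1 − 6×12 / (6×35) = 1 − 72/210 ≈ 0.6571

0.6571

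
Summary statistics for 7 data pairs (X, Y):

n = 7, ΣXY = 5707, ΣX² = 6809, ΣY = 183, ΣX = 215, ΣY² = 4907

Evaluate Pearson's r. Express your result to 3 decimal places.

r = (nΣXY − ΣXΣY) / √[(nΣX² − (ΣX)²)(nΣY² − (ΣY)²)]
Numerator: 7×5707 − 215×183 = 604
Denominator: √[(47663 − 46225)(34349 − 33489)] = √[1438 × 860] = 1112.0611
r = 604 / 1112.0611 ≈ 0.543

0.543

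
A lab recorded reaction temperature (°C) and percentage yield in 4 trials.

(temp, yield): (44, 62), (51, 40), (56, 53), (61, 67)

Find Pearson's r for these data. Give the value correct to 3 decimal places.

n = 4, Σx = 212, Σy = 222, Σx² = 11394, Σy² = 12742, Σxy = 11823
nΣxy − ΣxΣy = 47292 − 47064 = 228
nΣx² − (Σx)² = 45576 − 44944 = 632; nΣy² − (Σy)² = 50968 − 49284 = 1684
r = 228 / √(632 × 1684) = 228 / 1031.6433 ≈ 0.221

0.221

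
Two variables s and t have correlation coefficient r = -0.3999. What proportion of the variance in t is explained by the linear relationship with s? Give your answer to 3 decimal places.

0.160

r² = (-0.3999)² = 0.160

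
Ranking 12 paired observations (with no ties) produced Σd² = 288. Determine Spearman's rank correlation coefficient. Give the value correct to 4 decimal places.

-0.0070

ρ = 1 − 6Σd² / [n(n²−1)] = 1 − 6×288 / (12×143)
  = 1 − 1728/1716 = 1 − 1.00699 ≈ -0.0070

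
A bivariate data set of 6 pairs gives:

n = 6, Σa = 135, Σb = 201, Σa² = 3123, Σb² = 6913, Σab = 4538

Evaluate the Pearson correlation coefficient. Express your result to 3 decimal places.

0.125

r = (nΣab − ΣaΣb) / √[(nΣa² − (Σa)²)(nΣb² − (Σb)²)]
Numerator: 6×4538 − 135×201 = 93
Denominator: √[(18738 − 18225)(41478 − 40401)] = √[513 × 1077] = 743.3041
r = 93 / 743.3041 ≈ 0.125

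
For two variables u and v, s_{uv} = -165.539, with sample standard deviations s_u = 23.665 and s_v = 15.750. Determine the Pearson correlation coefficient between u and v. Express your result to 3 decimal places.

-0.444

r = Cov(u,v) / (s_u · s_v) = -165.539 / (23.665 × 15.750)
  = -165.539 / 372.7237 ≈ -0.444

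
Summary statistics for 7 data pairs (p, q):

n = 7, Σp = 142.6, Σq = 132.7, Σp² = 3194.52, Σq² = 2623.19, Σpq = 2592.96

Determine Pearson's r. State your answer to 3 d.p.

r = (nΣpq − ΣpΣq) / √[(nΣp² − (Σp)²)(nΣq² − (Σq)²)]
Numerator: 7×2592.96 − 142.6×132.7 = -772.3
Denominator: √[(22361.64 − 20334.76)(18362.33 − 17609.29)] = √[2026.88 × 753.04] = 1235.4439
r = -772.3 / 1235.4439 ≈ -0.625

-0.625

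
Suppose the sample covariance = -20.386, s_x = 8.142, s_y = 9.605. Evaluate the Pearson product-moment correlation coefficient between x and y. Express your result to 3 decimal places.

r = Cov(x,y) / (s_x · s_y) = -20.386 / (8.142 × 9.605)
  = -20.386 / 78.2039 ≈ -0.261

-0.261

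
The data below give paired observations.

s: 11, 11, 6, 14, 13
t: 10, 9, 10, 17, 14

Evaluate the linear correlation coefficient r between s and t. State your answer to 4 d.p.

0.6936

n = 5, Σs = 55, Σt = 60, Σs² = 643, Σt² = 766, Σst = 689
nΣst − ΣsΣt = 3445 − 3300 = 145
nΣs² − (Σs)² = 3215 − 3025 = 190; nΣt² − (Σt)² = 3830 − 3600 = 230
r = 145 / √(190 × 230) = 145 / 209.0454 ≈ 0.6936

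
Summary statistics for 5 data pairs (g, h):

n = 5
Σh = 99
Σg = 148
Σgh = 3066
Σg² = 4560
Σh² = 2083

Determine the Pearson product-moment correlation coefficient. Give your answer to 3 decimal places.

r = (nΣgh − ΣgΣh) / √[(nΣg² − (Σg)²)(nΣh² − (Σh)²)]
Numerator: 5×3066 − 148×99 = 678
Denominator: √[(22800 − 21904)(10415 − 9801)] = √[896 × 614] = 741.7169
r = 678 / 741.7169 ≈ 0.914

0.914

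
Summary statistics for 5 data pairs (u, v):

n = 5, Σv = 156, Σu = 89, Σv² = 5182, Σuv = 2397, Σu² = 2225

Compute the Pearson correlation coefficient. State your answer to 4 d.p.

r = (nΣuv − ΣuΣv) / √[(nΣu² − (Σu)²)(nΣv² − (Σv)²)]
Numerator: 5×2397 − 89×156 = -1899
Denominator: √[(11125 − 7921)(25910 − 24336)] = √[3204 × 1574] = 2245.6839
r = -1899 / 2245.6839 ≈ -0.8456

-0.8456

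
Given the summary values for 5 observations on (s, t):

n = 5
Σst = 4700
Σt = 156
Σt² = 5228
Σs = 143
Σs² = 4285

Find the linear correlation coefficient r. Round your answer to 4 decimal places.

0.8983

r = (nΣst − ΣsΣt) / √[(nΣs² − (Σs)²)(nΣt² − (Σt)²)]
Numerator: 5×4700 − 143×156 = 1192
Denominator: √[(21425 − 20449)(26140 − 24336)] = √[976 × 1804] = 1326.9152
r = 1192 / 1326.9152 ≈ 0.8983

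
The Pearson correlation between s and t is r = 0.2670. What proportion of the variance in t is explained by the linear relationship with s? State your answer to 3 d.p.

r² = (0.2670)² = 0.071

0.071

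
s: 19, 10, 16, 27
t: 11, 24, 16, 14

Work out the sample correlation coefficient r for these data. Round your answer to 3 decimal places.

n = 4, Σs = 72, Σt = 65, Σs² = 1446, Σt² = 1149, Σst = 1083
nΣst − ΣsΣt = 4332 − 4680 = -348
nΣs² − (Σs)² = 5784 − 5184 = 600; nΣt² − (Σt)² = 4596 − 4225 = 371
r = -348 / √(600 × 371) = -348 / 471.8050 ≈ -0.738

-0.738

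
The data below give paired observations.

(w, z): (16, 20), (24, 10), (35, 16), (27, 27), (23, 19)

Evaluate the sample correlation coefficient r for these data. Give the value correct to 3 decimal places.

-0.082

n = 5, Σw = 125, Σz = 92, Σw² = 3315, Σz² = 1846, Σwz = 2286
nΣwz − ΣwΣz = 11430 − 11500 = -70
nΣw² − (Σw)² = 16575 − 15625 = 950; nΣz² − (Σz)² = 9230 − 8464 = 766
r = -70 / √(950 × 766) = -70 / 853.0533 ≈ -0.082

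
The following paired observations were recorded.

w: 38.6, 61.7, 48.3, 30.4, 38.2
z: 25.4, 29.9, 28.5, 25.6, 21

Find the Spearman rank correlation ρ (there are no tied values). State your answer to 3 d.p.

0.700

Rank w: 3, 5, 4, 1, 2
Rank z: 2, 5, 4, 3, 1
d = rank(w) − rank(z): 1, 0, 0, -2, 1; Σd² = 6
ρ = 1 − 6Σd² / [n(n²−1)] = 1 − 6×6 / (5×24) = 1 − 36/120 ≈ 0.700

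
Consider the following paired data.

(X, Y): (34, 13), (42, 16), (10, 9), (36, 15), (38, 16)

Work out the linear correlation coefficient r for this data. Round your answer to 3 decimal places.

n = 5, ΣX = 160, ΣY = 69, ΣX² = 5760, ΣY² = 987, ΣXY = 2352
nΣXY − ΣXΣY = 11760 − 11040 = 720
nΣX² − (ΣX)² = 28800 − 25600 = 3200; nΣY² − (ΣY)² = 4935 − 4761 = 174
r = 720 / √(3200 × 174) = 720 / 746.1903 ≈ 0.965

0.965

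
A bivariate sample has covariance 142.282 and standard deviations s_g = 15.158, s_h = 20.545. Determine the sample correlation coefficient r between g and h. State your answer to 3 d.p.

r = Cov(g,h) / (s_g · s_h) = 142.282 / (15.158 × 20.545)
  = 142.282 / 311.4211 ≈ 0.457

0.457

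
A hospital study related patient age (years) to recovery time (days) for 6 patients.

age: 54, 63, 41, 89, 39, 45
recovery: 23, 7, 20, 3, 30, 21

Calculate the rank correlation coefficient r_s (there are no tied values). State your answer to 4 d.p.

-0.7714

Rank age: 4, 5, 2, 6, 1, 3
Rank recovery: 5, 2, 3, 1, 6, 4
d = rank(age) − rank(recovery): -1, 3, -1, 5, -5, -1; Σd² = 62
ρ = 1 − 6Σd² / [n(n²−1)] = 1 − 6×62 / (6×35) = 1 − 372/210 ≈ -0.7714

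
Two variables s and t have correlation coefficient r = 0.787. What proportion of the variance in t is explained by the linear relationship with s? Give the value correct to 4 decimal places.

0.6194

r² = (0.787)² = 0.6194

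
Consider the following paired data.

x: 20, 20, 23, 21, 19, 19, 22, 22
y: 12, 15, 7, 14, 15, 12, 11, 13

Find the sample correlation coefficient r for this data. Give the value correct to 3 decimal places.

n = 8, Σx = 166, Σy = 99, Σx² = 3460, Σy² = 1273, Σxy = 2036
nΣxy − ΣxΣy = 16288 − 16434 = -146
nΣx² − (Σx)² = 27680 − 27556 = 124; nΣy² − (Σy)² = 10184 − 9801 = 383
r = -146 / √(124 × 383) = -146 / 217.9266 ≈ -0.670

-0.670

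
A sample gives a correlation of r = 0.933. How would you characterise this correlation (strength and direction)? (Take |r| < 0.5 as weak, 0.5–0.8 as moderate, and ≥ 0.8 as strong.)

r = 0.933 > 0 so the relationship is positive.
|r| = 0.933, which falls in the strong range.

strong positive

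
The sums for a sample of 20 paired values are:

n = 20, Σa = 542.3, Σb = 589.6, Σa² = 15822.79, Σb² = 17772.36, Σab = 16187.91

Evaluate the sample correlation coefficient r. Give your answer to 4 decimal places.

0.3038

r = (nΣab − ΣaΣb) / √[(nΣa² − (Σa)²)(nΣb² − (Σb)²)]
Numerator: 20×16187.91 − 542.3×589.6 = 4018.12
Denominator: √[(316455.8 − 294089.29)(355447.2 − 347628.16)] = √[22366.51 × 7819.04] = 13224.3955
r = 4018.12 / 13224.3955 ≈ 0.3038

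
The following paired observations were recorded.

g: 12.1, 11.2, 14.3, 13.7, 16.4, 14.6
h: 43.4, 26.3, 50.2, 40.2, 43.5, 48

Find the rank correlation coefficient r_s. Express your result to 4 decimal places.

0.7143

Rank g: 2, 1, 4, 3, 6, 5
Rank h: 3, 1, 6, 2, 4, 5
d = rank(g) − rank(h): -1, 0, -2, 1, 2, 0; Σd² = 10
ρ = 1 − 6Σd² / [n(n²−1)] = 1 − 6×10 / (6×35) = 1 − 60/210 ≈ 0.7143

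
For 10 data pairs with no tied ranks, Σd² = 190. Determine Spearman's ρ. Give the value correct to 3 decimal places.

ρ = 1 − 6Σd² / [n(n²−1)] = 1 − 6×190 / (10×99)
  = 1 − 1140/990 = 1 − 1.1515 ≈ -0.152

-0.152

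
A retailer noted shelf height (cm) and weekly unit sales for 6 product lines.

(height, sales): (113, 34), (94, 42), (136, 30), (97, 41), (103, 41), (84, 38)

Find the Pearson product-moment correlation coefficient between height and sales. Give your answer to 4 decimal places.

-0.8201

n = 6, Σx = 627, Σy = 226, Σx² = 67175, Σy² = 8626, Σxy = 23262
nΣxy − ΣxΣy = 139572 − 141702 = -2130
nΣx² − (Σx)² = 403050 − 393129 = 9921; nΣy² − (Σy)² = 51756 − 51076 = 680
r = -2130 / √(9921 × 680) = -2130 / 2597.3602 ≈ -0.8201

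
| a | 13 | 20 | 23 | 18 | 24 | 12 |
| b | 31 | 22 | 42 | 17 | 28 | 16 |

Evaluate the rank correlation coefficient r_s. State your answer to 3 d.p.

Rank a: 2, 4, 5, 3, 6, 1
Rank b: 5, 3, 6, 2, 4, 1
d = rank(a) − rank(b): -3, 1, -1, 1, 2, 0; Σd² = 16
ρ = 1 − 6Σd² / [n(n²−1)] = 1 − 6×16 / (6×35) = 1 − 96/210 ≈ 0.543

0.543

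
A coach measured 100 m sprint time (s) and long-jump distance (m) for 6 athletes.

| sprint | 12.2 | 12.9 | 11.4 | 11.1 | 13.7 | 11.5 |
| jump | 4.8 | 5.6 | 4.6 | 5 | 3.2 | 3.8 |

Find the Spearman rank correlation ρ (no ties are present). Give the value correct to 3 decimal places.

Rank sprint: 4, 5, 2, 1, 6, 3
Rank jump: 4, 6, 3, 5, 1, 2
d = rank(sprint) − rank(jump): 0, -1, -1, -4, 5, 1; Σd² = 44
ρ = 1 − 6Σd² / [n(n²−1)] = 1 − 6×44 / (6×35) = 1 − 264/210 ≈ -0.257

-0.257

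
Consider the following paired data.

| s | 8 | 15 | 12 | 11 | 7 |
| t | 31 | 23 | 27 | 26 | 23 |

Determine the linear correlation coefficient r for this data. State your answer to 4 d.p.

-0.3288

n = 5, Σs = 53, Σt = 130, Σs² = 603, Σt² = 3424, Σst = 1364
nΣst − ΣsΣt = 6820 − 6890 = -70
nΣs² − (Σs)² = 3015 − 2809 = 206; nΣt² − (Σt)² = 17120 − 16900 = 220
r = -70 / √(206 × 220) = -70 / 212.8849 ≈ -0.3288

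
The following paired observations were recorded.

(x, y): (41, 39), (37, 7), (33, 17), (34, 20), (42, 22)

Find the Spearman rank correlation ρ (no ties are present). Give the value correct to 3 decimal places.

Rank x: 4, 3, 1, 2, 5
Rank y: 5, 1, 2, 3, 4
d = rank(x) − rank(y): -1, 2, -1, -1, 1; Σd² = 8
ρ = 1 − 6Σd² / [n(n²−1)] = 1 − 6×8 / (5×24) = 1 − 48/120 ≈ 0.600

0.600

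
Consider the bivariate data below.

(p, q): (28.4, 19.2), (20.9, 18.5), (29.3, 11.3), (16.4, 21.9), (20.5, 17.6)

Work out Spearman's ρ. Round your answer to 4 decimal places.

Rank p: 4, 3, 5, 1, 2
Rank q: 4, 3, 1, 5, 2
d = rank(p) − rank(q): 0, 0, 4, -4, 0; Σd² = 32
ρ = 1 − 6Σd² / [n(n²−1)] = 1 − 6×32 / (5×24) = 1 − 192/120 ≈ -0.6000

-0.6000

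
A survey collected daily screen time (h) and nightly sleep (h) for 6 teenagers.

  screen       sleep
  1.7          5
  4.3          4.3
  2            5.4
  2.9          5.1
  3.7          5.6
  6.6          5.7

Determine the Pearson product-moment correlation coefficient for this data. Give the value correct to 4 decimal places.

0.2249

n = 6, Σx = 21.2, Σy = 31.1, Σx² = 91.04, Σy² = 162.51, Σxy = 110.92
nΣxy − ΣxΣy = 665.52 − 659.32 = 6.2
nΣx² − (Σx)² = 546.24 − 449.44 = 96.8; nΣy² − (Σy)² = 975.06 − 967.21 = 7.85
r = 6.2 / √(96.8 × 7.85) = 6.2 / 27.5659 ≈ 0.2249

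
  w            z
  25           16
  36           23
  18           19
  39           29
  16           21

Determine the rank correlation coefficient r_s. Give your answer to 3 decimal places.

Rank w: 3, 4, 2, 5, 1
Rank z: 1, 4, 2, 5, 3
d = rank(w) − rank(z): 2, 0, 0, 0, -2; Σd² = 8
ρ = 1 − 6Σd² / [n(n²−1)] = 1 − 6×8 / (5×24) = 1 − 48/120 ≈ 0.600

0.600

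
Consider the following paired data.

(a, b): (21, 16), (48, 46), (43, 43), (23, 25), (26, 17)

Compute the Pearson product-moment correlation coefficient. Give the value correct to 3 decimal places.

0.957

n = 5, Σa = 161, Σb = 147, Σa² = 5799, Σb² = 5135, Σab = 5410
nΣab − ΣaΣb = 27050 − 23667 = 3383
nΣa² − (Σa)² = 28995 − 25921 = 3074; nΣb² − (Σb)² = 25675 − 21609 = 4066
r = 3383 / √(3074 × 4066) = 3383 / 3535.3761 ≈ 0.957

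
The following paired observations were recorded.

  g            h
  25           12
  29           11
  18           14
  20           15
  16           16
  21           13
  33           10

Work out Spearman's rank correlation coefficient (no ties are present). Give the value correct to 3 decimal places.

-0.964

Rank g: 5, 6, 2, 3, 1, 4, 7
Rank h: 3, 2, 5, 6, 7, 4, 1
d = rank(g) − rank(h): 2, 4, -3, -3, -6, 0, 6; Σd² = 110
ρ = 1 − 6Σd² / [n(n²−1)] = 1 − 6×110 / (7×48) = 1 − 660/336 ≈ -0.964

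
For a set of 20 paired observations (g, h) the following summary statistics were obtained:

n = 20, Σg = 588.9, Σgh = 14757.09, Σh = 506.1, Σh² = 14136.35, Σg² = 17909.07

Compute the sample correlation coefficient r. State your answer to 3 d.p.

-0.167

r = (nΣgh − ΣgΣh) / √[(nΣg² − (Σg)²)(nΣh² − (Σh)²)]
Numerator: 20×14757.09 − 588.9×506.1 = -2900.49
Denominator: √[(358181.4 − 346803.21)(282727 − 256137.21)] = √[11378.19 × 26589.79] = 17393.7829
r = -2900.49 / 17393.7829 ≈ -0.167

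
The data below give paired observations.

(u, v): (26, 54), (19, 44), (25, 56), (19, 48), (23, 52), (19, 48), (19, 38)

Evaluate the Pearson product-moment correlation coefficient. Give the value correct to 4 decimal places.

0.8221

n = 7, Σu = 150, Σv = 340, Σu² = 3274, Σv² = 16744, Σuv = 7382
nΣuv − ΣuΣv = 51674 − 51000 = 674
nΣu² − (Σu)² = 22918 − 22500 = 418; nΣv² − (Σv)² = 117208 − 115600 = 1608
r = 674 / √(418 × 1608) = 674 / 819.8439 ≈ 0.8221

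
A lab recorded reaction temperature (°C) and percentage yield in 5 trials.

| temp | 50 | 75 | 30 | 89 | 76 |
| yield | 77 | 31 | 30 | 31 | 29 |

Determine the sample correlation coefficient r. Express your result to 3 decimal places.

-0.320

n = 5, Σx = 320, Σy = 198, Σx² = 22722, Σy² = 9592, Σxy = 12038
nΣxy − ΣxΣy = 60190 − 63360 = -3170
nΣx² − (Σx)² = 113610 − 102400 = 11210; nΣy² − (Σy)² = 47960 − 39204 = 8756
r = -3170 / √(11210 × 8756) = -3170 / 9907.3084 ≈ -0.320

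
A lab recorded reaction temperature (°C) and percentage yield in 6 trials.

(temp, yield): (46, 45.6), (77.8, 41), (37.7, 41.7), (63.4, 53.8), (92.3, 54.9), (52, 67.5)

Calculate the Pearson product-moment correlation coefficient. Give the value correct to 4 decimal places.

0.1066

n = 6, Σx = 369.2, Σy = 304.5, Σx² = 24832.98, Σy² = 15963.95, Σxy = 18847.68
nΣxy − ΣxΣy = 113086.08 − 112421.4 = 664.68
nΣx² − (Σx)² = 148997.88 − 136308.64 = 12689.24; nΣy² − (Σy)² = 95783.7 − 92720.25 = 3063.45
r = 664.68 / √(12689.24 × 3063.45) = 664.68 / 6234.8097 ≈ 0.1066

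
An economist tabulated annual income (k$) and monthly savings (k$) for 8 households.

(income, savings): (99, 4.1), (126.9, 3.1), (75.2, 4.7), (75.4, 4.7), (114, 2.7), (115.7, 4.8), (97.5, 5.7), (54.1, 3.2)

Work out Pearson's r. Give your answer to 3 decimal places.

-0.149

n = 8, Σx = 757.8, Σy = 33, Σx² = 76060.36, Σy² = 143.66, Σxy = 3099.14
nΣxy − ΣxΣy = 24793.12 − 25007.4 = -214.28
nΣx² − (Σx)² = 608482.88 − 574260.84 = 34222.04; nΣy² − (Σy)² = 1149.28 − 1089 = 60.28
r = -214.28 / √(34222.04 × 60.28) = -214.28 / 1436.2815 ≈ -0.149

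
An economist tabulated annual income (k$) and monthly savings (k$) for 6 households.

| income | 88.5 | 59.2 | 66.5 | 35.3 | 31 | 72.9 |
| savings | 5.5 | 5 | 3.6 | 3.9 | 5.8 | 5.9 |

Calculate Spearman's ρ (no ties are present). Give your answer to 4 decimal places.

0.1429

Rank income: 6, 3, 4, 2, 1, 5
Rank savings: 4, 3, 1, 2, 5, 6
d = rank(income) − rank(savings): 2, 0, 3, 0, -4, -1; Σd² = 30
ρ = 1 − 6Σd² / [n(n²−1)] = 1 − 6×30 / (6×35) = 1 − 180/210 ≈ 0.1429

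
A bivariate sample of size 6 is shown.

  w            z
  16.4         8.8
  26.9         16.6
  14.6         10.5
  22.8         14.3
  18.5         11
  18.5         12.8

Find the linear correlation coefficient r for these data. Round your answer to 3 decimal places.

0.926

n = 6, Σw = 117.7, Σz = 74, Σw² = 2410.07, Σz² = 952.58, Σwz = 1510.5
nΣwz − ΣwΣz = 9063 − 8709.8 = 353.2
nΣw² − (Σw)² = 14460.42 − 13853.29 = 607.13; nΣz² − (Σz)² = 5715.48 − 5476 = 239.48
r = 353.2 / √(607.13 × 239.48) = 353.2 / 381.3076 ≈ 0.926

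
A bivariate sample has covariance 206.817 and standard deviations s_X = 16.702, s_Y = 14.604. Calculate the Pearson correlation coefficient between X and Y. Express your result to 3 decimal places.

0.848

r = Cov(X,Y) / (s_X · s_Y) = 206.817 / (16.702 × 14.604)
  = 206.817 / 243.9160 ≈ 0.848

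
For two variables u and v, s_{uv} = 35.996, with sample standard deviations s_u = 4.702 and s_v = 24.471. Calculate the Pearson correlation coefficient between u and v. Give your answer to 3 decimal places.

r = Cov(u,v) / (s_u · s_v) = 35.996 / (4.702 × 24.471)
  = 35.996 / 115.0626 ≈ 0.313

0.313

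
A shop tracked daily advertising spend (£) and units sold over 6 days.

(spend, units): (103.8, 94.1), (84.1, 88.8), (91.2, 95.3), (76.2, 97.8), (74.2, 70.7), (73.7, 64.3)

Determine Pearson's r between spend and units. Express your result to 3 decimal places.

0.605

n = 6, Σx = 503.2, Σy = 511, Σx² = 42908.46, Σy² = 44520.16, Σxy = 43364.23
nΣxy − ΣxΣy = 260185.38 − 257135.2 = 3050.18
nΣx² − (Σx)² = 257450.76 − 253210.24 = 4240.52; nΣy² − (Σy)² = 267120.96 − 261121 = 5999.96
r = 3050.18 / √(4240.52 × 5999.96) = 3050.18 / 5044.1006 ≈ 0.605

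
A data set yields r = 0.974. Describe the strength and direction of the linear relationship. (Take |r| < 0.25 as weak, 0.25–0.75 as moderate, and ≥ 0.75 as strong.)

r = 0.974 > 0 so the relationship is positive.
|r| = 0.974, which falls in the strong range.

strong positive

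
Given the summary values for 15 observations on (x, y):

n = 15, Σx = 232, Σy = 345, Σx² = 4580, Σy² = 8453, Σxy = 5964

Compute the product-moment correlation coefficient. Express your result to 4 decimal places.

r = (nΣxy − ΣxΣy) / √[(nΣx² − (Σx)²)(nΣy² − (Σy)²)]
Numerator: 15×5964 − 232×345 = 9420
Denominator: √[(68700 − 53824)(126795 − 119025)] = √[14876 × 7770] = 10751.1172
r = 9420 / 10751.1172 ≈ 0.8762

0.8762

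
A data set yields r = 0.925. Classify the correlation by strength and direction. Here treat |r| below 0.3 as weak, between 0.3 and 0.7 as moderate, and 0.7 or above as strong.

strong positive

r = 0.925 > 0 so the relationship is positive.
|r| = 0.925, which falls in the strong range.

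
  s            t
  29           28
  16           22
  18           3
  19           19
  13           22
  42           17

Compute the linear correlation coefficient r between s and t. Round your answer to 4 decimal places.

n = 6, Σs = 137, Σt = 111, Σs² = 3715, Σt² = 2411, Σst = 2579
nΣst − ΣsΣt = 15474 − 15207 = 267
nΣs² − (Σs)² = 22290 − 18769 = 3521; nΣt² − (Σt)² = 14466 − 12321 = 2145
r = 267 / √(3521 × 2145) = 267 / 2748.1894 ≈ 0.0972

0.0972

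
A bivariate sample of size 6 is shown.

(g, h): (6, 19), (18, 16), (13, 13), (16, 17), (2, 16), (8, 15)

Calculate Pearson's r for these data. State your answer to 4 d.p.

n = 6, Σg = 63, Σh = 96, Σg² = 853, Σh² = 1556, Σgh = 995
nΣgh − ΣgΣh = 5970 − 6048 = -78
nΣg² − (Σg)² = 5118 − 3969 = 1149; nΣh² − (Σh)² = 9336 − 9216 = 120
r = -78 / √(1149 × 120) = -78 / 371.3220 ≈ -0.2101

-0.2101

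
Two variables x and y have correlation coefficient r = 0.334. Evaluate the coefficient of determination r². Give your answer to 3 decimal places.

r² = (0.334)² = 0.112

0.112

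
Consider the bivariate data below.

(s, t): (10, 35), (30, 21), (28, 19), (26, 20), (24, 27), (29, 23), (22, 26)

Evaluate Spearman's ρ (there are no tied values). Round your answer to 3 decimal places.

Rank s: 1, 7, 5, 4, 3, 6, 2
Rank t: 7, 3, 1, 2, 6, 4, 5
d = rank(s) − rank(t): -6, 4, 4, 2, -3, 2, -3; Σd² = 94
ρ = 1 − 6Σd² / [n(n²−1)] = 1 − 6×94 / (7×48) = 1 − 564/336 ≈ -0.679

-0.679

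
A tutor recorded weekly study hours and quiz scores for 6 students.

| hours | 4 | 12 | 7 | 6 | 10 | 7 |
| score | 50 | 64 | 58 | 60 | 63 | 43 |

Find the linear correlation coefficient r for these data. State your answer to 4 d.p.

0.6239

n = 6, Σx = 46, Σy = 338, Σx² = 394, Σy² = 19378, Σxy = 2665
nΣxy − ΣxΣy = 15990 − 15548 = 442
nΣx² − (Σx)² = 2364 − 2116 = 248; nΣy² − (Σy)² = 116268 − 114244 = 2024
r = 442 / √(248 × 2024) = 442 / 708.4857 ≈ 0.6239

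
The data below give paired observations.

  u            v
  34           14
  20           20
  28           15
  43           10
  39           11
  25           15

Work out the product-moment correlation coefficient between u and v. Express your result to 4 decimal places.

-0.9527

n = 6, Σu = 189, Σv = 85, Σu² = 6335, Σv² = 1267, Σuv = 2530
nΣuv − ΣuΣv = 15180 − 16065 = -885
nΣu² − (Σu)² = 38010 − 35721 = 2289; nΣv² − (Σv)² = 7602 − 7225 = 377
r = -885 / √(2289 × 377) = -885 / 928.9526 ≈ -0.9527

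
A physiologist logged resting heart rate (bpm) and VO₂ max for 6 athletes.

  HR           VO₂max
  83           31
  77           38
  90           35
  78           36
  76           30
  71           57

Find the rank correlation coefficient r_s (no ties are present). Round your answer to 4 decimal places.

Rank HR: 5, 3, 6, 4, 2, 1
Rank VO₂max: 2, 5, 3, 4, 1, 6
d = rank(HR) − rank(VO₂max): 3, -2, 3, 0, 1, -5; Σd² = 48
ρ = 1 − 6Σd² / [n(n²−1)] = 1 − 6×48 / (6×35) = 1 − 288/210 ≈ -0.3714

-0.3714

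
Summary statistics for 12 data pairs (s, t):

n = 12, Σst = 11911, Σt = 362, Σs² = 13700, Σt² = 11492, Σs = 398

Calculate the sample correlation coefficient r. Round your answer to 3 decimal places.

-0.178

r = (nΣst − ΣsΣt) / √[(nΣs² − (Σs)²)(nΣt² − (Σt)²)]
Numerator: 12×11911 − 398×362 = -1144
Denominator: √[(164400 − 158404)(137904 − 131044)] = √[5996 × 6860] = 6413.4671
r = -1144 / 6413.4671 ≈ -0.178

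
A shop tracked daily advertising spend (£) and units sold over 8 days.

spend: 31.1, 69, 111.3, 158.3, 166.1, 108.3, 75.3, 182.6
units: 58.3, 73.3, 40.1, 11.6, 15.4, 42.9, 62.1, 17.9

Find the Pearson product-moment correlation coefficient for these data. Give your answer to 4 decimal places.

n = 8, Σx = 902, Σy = 321.6, Σx² = 121505.74, Σy² = 16768.74, Σxy = 28318.92
nΣxy − ΣxΣy = 226551.36 − 290083.2 = -63531.84
nΣx² − (Σx)² = 972045.92 − 813604 = 158441.92; nΣy² − (Σy)² = 134149.92 − 103426.56 = 30723.36
r = -63531.84 / √(158441.92 × 30723.36) = -63531.84 / 69770.1093 ≈ -0.9106

-0.9106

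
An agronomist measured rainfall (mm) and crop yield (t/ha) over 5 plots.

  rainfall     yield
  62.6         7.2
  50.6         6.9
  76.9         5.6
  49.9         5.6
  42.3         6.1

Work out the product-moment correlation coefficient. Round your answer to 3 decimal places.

-0.122

n = 5, Σx = 282.3, Σy = 31.4, Σx² = 16672.03, Σy² = 199.38, Σxy = 1767.97
nΣxy − ΣxΣy = 8839.85 − 8864.22 = -24.37
nΣx² − (Σx)² = 83360.15 − 79693.29 = 3666.86; nΣy² − (Σy)² = 996.9 − 985.96 = 10.94
r = -24.37 / √(3666.86 × 10.94) = -24.37 / 200.2884 ≈ -0.122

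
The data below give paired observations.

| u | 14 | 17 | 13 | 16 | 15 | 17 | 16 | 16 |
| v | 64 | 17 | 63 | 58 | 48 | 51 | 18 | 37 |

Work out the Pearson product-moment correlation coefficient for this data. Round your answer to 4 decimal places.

-0.6394

n = 8, Σu = 124, Σv = 356, Σu² = 1936, Σv² = 18316, Σuv = 5399
nΣuv − ΣuΣv = 43192 − 44144 = -952
nΣu² − (Σu)² = 15488 − 15376 = 112; nΣv² − (Σv)² = 146528 − 126736 = 19792
r = -952 / √(112 × 19792) = -952 / 1488.8600 ≈ -0.6394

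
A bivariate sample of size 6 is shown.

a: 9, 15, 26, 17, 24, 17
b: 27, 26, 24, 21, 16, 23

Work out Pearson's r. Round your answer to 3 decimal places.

-0.626

n = 6, Σa = 108, Σb = 137, Σa² = 2136, Σb² = 3207, Σab = 2389
nΣab − ΣaΣb = 14334 − 14796 = -462
nΣa² − (Σa)² = 12816 − 11664 = 1152; nΣb² − (Σb)² = 19242 − 18769 = 473
r = -462 / √(1152 × 473) = -462 / 738.1707 ≈ -0.626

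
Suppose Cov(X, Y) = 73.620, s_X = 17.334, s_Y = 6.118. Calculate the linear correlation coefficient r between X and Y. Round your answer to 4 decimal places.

0.6942

r = Cov(X,Y) / (s_X · s_Y) = 73.620 / (17.334 × 6.118)
  = 73.620 / 106.0494 ≈ 0.6942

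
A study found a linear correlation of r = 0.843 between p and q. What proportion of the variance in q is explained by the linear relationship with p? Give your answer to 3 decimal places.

r² = (0.843)² = 0.711

0.711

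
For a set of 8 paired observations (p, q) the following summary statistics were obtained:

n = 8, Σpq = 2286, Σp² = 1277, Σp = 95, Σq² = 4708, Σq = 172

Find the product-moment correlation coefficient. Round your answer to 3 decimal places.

0.628

r = (nΣpq − ΣpΣq) / √[(nΣp² − (Σp)²)(nΣq² − (Σq)²)]
Numerator: 8×2286 − 95×172 = 1948
Denominator: √[(10216 − 9025)(37664 − 29584)] = √[1191 × 8080] = 3102.1412
r = 1948 / 3102.1412 ≈ 0.628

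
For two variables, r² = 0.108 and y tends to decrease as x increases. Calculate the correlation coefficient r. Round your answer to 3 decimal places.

|r| = √0.108 = 0.329
The association is negative, so r = −0.329.

-0.329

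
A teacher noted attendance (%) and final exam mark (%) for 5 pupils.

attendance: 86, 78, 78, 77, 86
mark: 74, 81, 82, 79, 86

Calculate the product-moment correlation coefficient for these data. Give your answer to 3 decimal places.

n = 5, Σx = 405, Σy = 402, Σx² = 32889, Σy² = 32398, Σxy = 32557
nΣxy − ΣxΣy = 162785 − 162810 = -25
nΣx² − (Σx)² = 164445 − 164025 = 420; nΣy² − (Σy)² = 161990 − 161604 = 386
r = -25 / √(420 × 386) = -25 / 402.6413 ≈ -0.062

-0.062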